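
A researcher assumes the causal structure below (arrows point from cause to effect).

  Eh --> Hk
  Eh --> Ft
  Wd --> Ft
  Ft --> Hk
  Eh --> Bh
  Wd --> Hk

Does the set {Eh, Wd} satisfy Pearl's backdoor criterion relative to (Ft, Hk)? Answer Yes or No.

Backdoor paths from Ft to Hk (paths whose first edge points into Ft):
  P1: Ft <- Wd -> Hk
  P2: Ft <- Eh -> Hk
Condition 1 (no descendant of Ft in the set): holds — descendants of Ft are {Hk}; none are in {Eh, Wd}.
Condition 2 (every backdoor path blocked by {Eh, Wd}):
  P1: blocked at fork node Wd ∈ conditioning set.
  P2: blocked at fork node Eh ∈ conditioning set.
{Eh, Wd} satisfies the backdoor criterion.

Yes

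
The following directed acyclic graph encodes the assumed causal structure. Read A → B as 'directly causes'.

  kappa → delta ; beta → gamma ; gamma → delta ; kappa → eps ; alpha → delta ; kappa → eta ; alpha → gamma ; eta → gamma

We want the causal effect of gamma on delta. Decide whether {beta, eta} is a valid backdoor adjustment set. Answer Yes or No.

No

Backdoor paths from gamma to delta (paths whose first edge points into gamma):
  P1: gamma <- eta <- kappa -> delta
  P2: gamma <- alpha -> delta
Condition 1 (no descendant of gamma in the set): holds — descendants of gamma are {delta}; none are in {beta, eta}.
Condition 2 (every backdoor path blocked by {beta, eta}):
  P1: blocked at chain node eta ∈ conditioning set.
  P2: open — no interior node is in the conditioning set.
{beta, eta} does not satisfy the backdoor criterion.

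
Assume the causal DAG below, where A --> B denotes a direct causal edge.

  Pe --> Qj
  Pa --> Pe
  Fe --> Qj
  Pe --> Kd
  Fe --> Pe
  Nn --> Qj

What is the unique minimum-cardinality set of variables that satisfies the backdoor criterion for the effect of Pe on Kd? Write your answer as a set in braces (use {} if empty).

Variables eligible for adjustment (non-descendants of Pe, excluding Pe and Kd): {Fe, Nn, Pa}.
Backdoor paths from Pe to Kd:
  (none)
With no backdoor paths the empty set already satisfies the criterion, and it is trivially minimal.

{}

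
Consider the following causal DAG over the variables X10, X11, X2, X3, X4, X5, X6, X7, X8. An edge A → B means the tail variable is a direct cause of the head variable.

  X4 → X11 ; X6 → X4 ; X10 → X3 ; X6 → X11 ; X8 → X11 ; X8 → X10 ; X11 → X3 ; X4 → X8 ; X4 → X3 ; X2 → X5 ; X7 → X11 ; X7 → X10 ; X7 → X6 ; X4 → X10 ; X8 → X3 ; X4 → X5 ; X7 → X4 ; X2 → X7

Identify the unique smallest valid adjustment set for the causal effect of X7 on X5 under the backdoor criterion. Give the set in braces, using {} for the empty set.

{X2}

Variables eligible for adjustment (non-descendants of X7, excluding X7 and X5): {X2}.
Backdoor paths from X7 to X5:
  P1: X7 <- X2 -> X5
The empty set is not sufficient: P1 (X7 <- X2 -> X5) has no collider blocking it and no conditioned non-collider, so it is open.
Try {X2}:
  P1: blocked at fork node X2 ∈ conditioning set.
{X2} contains no descendant of X7 and blocks every backdoor path.
{X2} is the unique smallest valid adjustment set.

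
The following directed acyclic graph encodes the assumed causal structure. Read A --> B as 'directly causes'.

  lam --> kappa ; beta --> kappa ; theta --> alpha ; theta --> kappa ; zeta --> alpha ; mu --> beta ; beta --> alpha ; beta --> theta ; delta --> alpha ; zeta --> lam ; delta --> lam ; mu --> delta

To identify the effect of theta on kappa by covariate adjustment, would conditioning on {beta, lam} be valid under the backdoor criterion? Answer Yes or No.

Backdoor paths from theta to kappa (paths whose first edge points into theta):
  P1: theta <- beta <- mu -> delta -> lam -> kappa
  P2: theta <- beta <- mu -> delta -> alpha <- zeta -> lam -> kappa
  P3: theta <- beta -> alpha <- delta -> lam -> kappa
  P4: theta <- beta -> alpha <- zeta -> lam -> kappa
  P5: theta <- beta -> kappa
Condition 1 (no descendant of theta in the set): holds — descendants of theta are {alpha, kappa}; none are in {beta, lam}.
Condition 2 (every backdoor path blocked by {beta, lam}):
  P1: blocked at chain node beta ∈ conditioning set.
  P2: blocked at chain node beta ∈ conditioning set.
  P3: blocked at fork node beta ∈ conditioning set.
  P4: blocked at fork node beta ∈ conditioning set.
  P5: blocked at fork node beta ∈ conditioning set.
{beta, lam} satisfies the backdoor criterion.

Yes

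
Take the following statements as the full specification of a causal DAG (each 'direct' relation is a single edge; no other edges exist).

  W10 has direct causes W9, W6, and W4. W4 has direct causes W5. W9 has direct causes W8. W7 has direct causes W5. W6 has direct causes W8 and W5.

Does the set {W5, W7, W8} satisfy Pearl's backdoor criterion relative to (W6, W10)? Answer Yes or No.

Backdoor paths from W6 to W10 (paths whose first edge points into W6):
  P1: W6 <- W5 -> W4 -> W10
  P2: W6 <- W8 -> W9 -> W10
Condition 1 (no descendant of W6 in the set): holds — descendants of W6 are {W10}; none are in {W5, W7, W8}.
Condition 2 (every backdoor path blocked by {W5, W7, W8}):
  P1: blocked at fork node W5 ∈ conditioning set.
  P2: blocked at fork node W8 ∈ conditioning set.
{W5, W7, W8} satisfies the backdoor criterion.

Yes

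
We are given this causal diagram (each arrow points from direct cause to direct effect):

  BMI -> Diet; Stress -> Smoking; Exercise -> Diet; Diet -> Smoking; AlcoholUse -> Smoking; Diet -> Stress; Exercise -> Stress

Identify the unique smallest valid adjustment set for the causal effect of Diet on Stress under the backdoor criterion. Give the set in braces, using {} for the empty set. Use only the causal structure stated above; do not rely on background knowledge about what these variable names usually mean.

Variables eligible for adjustment (non-descendants of Diet, excluding Diet and Stress): {AlcoholUse, BMI, Exercise}.
Backdoor paths from Diet to Stress:
  P1: Diet <- Exercise -> Stress
The empty set is not sufficient: P1 (Diet <- Exercise -> Stress) has no collider blocking it and no conditioned non-collider, so it is open.
Try {Exercise}:
  P1: blocked at fork node Exercise ∈ conditioning set.
{Exercise} contains no descendant of Diet and blocks every backdoor path.
No other singleton works — e.g. {BMI} leaves P1 open — so {Exercise} is the unique smallest valid adjustment set.

{Exercise}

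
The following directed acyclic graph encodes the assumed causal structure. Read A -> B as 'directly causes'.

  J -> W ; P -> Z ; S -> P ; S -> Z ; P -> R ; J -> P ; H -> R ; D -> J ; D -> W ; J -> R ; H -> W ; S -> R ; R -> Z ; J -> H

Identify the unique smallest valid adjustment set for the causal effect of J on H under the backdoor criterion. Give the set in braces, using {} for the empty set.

{}

Variables eligible for adjustment (non-descendants of J, excluding J and H): {D, S}.
Backdoor paths from J to H:
  P1: J <- D -> W <- H
Each backdoor path contains an unconditioned collider, so every path is already blocked with the empty conditioning set:
  P1: blocked at collider W (neither it nor any descendant is in the conditioning set).
The empty set is therefore the unique smallest valid set.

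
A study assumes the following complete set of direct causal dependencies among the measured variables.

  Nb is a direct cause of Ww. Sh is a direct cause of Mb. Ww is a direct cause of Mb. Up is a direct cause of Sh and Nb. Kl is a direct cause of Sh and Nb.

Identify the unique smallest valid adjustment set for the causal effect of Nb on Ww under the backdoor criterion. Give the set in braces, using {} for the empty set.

Variables eligible for adjustment (non-descendants of Nb, excluding Nb and Ww): {Kl, Sh, Up}.
Backdoor paths from Nb to Ww:
  P1: Nb <- Kl -> Sh -> Mb <- Ww
  P2: Nb <- Up -> Sh -> Mb <- Ww
Each backdoor path contains an unconditioned collider, so every path is already blocked with the empty conditioning set:
  P1: blocked at collider Mb (neither it nor any descendant is in the conditioning set).
  P2: blocked at collider Mb (neither it nor any descendant is in the conditioning set).
The empty set is therefore the unique smallest valid set.

{}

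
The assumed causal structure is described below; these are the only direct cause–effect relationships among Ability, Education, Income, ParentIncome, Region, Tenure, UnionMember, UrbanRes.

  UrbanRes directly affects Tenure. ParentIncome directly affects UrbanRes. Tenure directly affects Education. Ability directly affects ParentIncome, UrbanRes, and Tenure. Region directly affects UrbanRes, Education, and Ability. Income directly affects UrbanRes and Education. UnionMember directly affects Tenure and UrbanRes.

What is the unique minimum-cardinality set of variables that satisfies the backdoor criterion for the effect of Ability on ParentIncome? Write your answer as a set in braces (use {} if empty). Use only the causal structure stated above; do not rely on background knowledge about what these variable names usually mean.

{}

Variables eligible for adjustment (non-descendants of Ability, excluding Ability and ParentIncome): {Income, Region, UnionMember}.
Backdoor paths from Ability to ParentIncome:
  P1: Ability <- Region -> UrbanRes <- ParentIncome
  P2: Ability <- Region -> Education <- Income -> UrbanRes <- ParentIncome
  P3: Ability <- Region -> Education <- Tenure <- UnionMember -> UrbanRes <- ParentIncome
  P4: Ability <- Region -> Education <- Tenure <- UrbanRes <- ParentIncome
Each backdoor path contains an unconditioned collider, so every path is already blocked with the empty conditioning set:
  P1: blocked at collider UrbanRes (neither it nor any descendant is in the conditioning set).
  P2: blocked at collider Education (neither it nor any descendant is in the conditioning set).
  P3: blocked at collider Education (neither it nor any descendant is in the conditioning set).
  P4: blocked at collider Education (neither it nor any descendant is in the conditioning set).
The empty set is therefore the unique smallest valid set.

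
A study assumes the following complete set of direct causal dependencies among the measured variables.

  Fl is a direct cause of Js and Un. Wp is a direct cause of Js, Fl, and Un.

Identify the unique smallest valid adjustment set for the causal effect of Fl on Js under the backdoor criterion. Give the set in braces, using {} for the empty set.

{Wp}

Variables eligible for adjustment (non-descendants of Fl, excluding Fl and Js): {Wp}.
Backdoor paths from Fl to Js:
  P1: Fl <- Wp -> Js
The empty set is not sufficient: P1 (Fl <- Wp -> Js) has no collider blocking it and no conditioned non-collider, so it is open.
Try {Wp}:
  P1: blocked at fork node Wp ∈ conditioning set.
{Wp} contains no descendant of Fl and blocks every backdoor path.
{Wp} is the unique smallest valid adjustment set.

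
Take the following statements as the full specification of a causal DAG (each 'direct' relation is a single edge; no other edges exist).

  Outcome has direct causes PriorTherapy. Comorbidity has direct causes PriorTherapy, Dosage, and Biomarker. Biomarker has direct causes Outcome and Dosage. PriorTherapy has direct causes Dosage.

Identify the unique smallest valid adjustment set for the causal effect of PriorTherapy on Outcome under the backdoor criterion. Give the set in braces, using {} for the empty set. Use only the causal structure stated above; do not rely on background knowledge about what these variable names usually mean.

{}

Variables eligible for adjustment (non-descendants of PriorTherapy, excluding PriorTherapy and Outcome): {Dosage}.
Backdoor paths from PriorTherapy to Outcome:
  P1: PriorTherapy <- Dosage -> Biomarker <- Outcome
  P2: PriorTherapy <- Dosage -> Comorbidity <- Biomarker <- Outcome
Each backdoor path contains an unconditioned collider, so every path is already blocked with the empty conditioning set:
  P1: blocked at collider Biomarker (neither it nor any descendant is in the conditioning set).
  P2: blocked at collider Comorbidity (neither it nor any descendant is in the conditioning set).
The empty set is therefore the unique smallest valid set.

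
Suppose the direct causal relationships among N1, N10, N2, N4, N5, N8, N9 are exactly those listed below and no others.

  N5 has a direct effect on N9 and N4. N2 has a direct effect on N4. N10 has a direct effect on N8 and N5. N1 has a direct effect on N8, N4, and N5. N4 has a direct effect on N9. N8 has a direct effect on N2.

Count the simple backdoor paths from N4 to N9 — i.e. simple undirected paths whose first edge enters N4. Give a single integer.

A backdoor path from N4 to N9 is any simple undirected path whose first edge points into N4 (i.e. leaves N4 via a parent).
Parents of N4: {N1, N2, N5}.
Enumerating:
  P1: N4 <- N1 -> N8 <- N10 -> N5 -> N9
  P2: N4 <- N1 -> N5 -> N9
  P3: N4 <- N5 -> N9
  P4: N4 <- N2 <- N8 <- N10 -> N5 -> N9
  P5: N4 <- N2 <- N8 <- N1 -> N5 -> N9
That exhausts the simple backdoor paths. Count: 5.

5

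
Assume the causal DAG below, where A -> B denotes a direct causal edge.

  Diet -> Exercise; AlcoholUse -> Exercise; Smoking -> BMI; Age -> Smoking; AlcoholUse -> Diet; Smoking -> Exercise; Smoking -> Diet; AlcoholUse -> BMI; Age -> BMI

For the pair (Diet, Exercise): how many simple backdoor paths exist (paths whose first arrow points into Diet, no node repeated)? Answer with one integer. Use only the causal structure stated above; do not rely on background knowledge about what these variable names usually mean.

6

A backdoor path from Diet to Exercise is any simple undirected path whose first edge points into Diet (i.e. leaves Diet via a parent).
Parents of Diet: {AlcoholUse, Smoking}.
Enumerating:
  P1: Diet <- Smoking <- Age -> BMI <- AlcoholUse -> Exercise
  P2: Diet <- Smoking -> BMI <- AlcoholUse -> Exercise
  P3: Diet <- Smoking -> Exercise
  P4: Diet <- AlcoholUse -> BMI <- Age -> Smoking -> Exercise
  P5: Diet <- AlcoholUse -> BMI <- Smoking -> Exercise
  P6: Diet <- AlcoholUse -> Exercise
That exhausts the simple backdoor paths. Count: 6.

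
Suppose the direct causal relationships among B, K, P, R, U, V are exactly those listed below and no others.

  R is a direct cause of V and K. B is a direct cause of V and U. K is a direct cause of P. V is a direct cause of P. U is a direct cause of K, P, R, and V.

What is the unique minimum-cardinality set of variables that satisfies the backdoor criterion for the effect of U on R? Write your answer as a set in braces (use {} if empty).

{}

Variables eligible for adjustment (non-descendants of U, excluding U and R): {B}.
Backdoor paths from U to R:
  P1: U <- B -> V <- R
  P2: U <- B -> V -> P <- K <- R
Each backdoor path contains an unconditioned collider, so every path is already blocked with the empty conditioning set:
  P1: blocked at collider V (neither it nor any descendant is in the conditioning set).
  P2: blocked at collider P (neither it nor any descendant is in the conditioning set).
The empty set is therefore the unique smallest valid set.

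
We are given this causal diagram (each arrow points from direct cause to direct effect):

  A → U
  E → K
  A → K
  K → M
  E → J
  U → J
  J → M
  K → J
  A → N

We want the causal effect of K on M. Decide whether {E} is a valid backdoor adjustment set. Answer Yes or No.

Backdoor paths from K to M (paths whose first edge points into K):
  P1: K <- A -> U -> J -> M
  P2: K <- E -> J -> M
Condition 1 (no descendant of K in the set): holds — descendants of K are {J, M}; none are in {E}.
Condition 2 (every backdoor path blocked by {E}):
  P1: open — no interior node is in the conditioning set.
  P2: blocked at fork node E ∈ conditioning set.
{E} does not satisfy the backdoor criterion.

No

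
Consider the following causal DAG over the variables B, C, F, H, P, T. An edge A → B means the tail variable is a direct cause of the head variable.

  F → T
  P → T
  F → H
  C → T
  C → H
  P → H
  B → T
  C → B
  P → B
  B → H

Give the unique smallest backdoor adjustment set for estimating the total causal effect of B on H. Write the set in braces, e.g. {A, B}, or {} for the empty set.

Variables eligible for adjustment (non-descendants of B, excluding B and H): {C, F, P}.
Backdoor paths from B to H:
  P1: B <- P -> T <- C -> H
  P2: B <- P -> T <- F -> H
  P3: B <- P -> H
  P4: B <- C -> T <- P -> H
  P5: B <- C -> T <- F -> H
  P6: B <- C -> H
The empty set is not sufficient: P3 (B <- P -> H) has no collider blocking it and no conditioned non-collider, so it is open.
Try {C, P}:
  P1: blocked at fork node P ∈ conditioning set.
  P2: blocked at fork node P ∈ conditioning set.
  P3: blocked at fork node P ∈ conditioning set.
  P4: blocked at fork node C ∈ conditioning set.
  P5: blocked at fork node C ∈ conditioning set.
  P6: blocked at fork node C ∈ conditioning set.
{C, P} contains no descendant of B and blocks every backdoor path.
Every element of {C, P} is needed (dropping C leaves P6 open; dropping P leaves P3 open), so no proper subset is valid.
Among all size-2 subsets of the eligible variables, only {C, P} blocks every backdoor path, so it is the unique smallest valid adjustment set.

{C, P}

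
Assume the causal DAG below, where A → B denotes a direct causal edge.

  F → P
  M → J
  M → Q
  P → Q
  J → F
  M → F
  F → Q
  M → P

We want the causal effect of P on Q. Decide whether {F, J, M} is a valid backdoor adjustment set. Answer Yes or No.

Backdoor paths from P to Q (paths whose first edge points into P):
  P1: P <- M -> J -> F -> Q
  P2: P <- M -> F -> Q
  P3: P <- M -> Q
  P4: P <- F <- M -> Q
  P5: P <- F <- J <- M -> Q
  P6: P <- F -> Q
Condition 1 (no descendant of P in the set): holds — descendants of P are {Q}; none are in {F, J, M}.
Condition 2 (every backdoor path blocked by {F, J, M}):
  P1: blocked at fork node M ∈ conditioning set.
  P2: blocked at fork node M ∈ conditioning set.
  P3: blocked at fork node M ∈ conditioning set.
  P4: blocked at chain node F ∈ conditioning set.
  P5: blocked at chain node F ∈ conditioning set.
  P6: blocked at fork node F ∈ conditioning set.
{F, J, M} satisfies the backdoor criterion.

Yes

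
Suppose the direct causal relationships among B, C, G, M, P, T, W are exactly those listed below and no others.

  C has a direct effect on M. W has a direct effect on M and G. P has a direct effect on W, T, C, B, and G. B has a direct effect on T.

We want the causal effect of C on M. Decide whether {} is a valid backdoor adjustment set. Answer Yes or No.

Backdoor paths from C to M (paths whose first edge points into C):
  P1: C <- P -> W -> M
  P2: C <- P -> G <- W -> M
Condition 1 (no descendant of C in the set): holds — descendants of C are {M}; none are in {}.
Condition 2 (every backdoor path blocked by {}):
  P1: open — no interior node is in the conditioning set.
  P2: blocked at collider G (neither it nor any descendant is in the conditioning set).
{} does not satisfy the backdoor criterion.

No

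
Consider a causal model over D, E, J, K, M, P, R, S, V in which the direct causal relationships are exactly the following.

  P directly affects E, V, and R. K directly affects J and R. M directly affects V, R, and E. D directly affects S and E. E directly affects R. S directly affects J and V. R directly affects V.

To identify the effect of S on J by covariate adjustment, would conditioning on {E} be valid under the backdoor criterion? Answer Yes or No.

Yes

Backdoor paths from S to J (paths whose first edge points into S):
  P1: S <- D -> E <- M -> R <- K -> J
  P2: S <- D -> E <- M -> V <- P -> R <- K -> J
  P3: S <- D -> E <- M -> V <- R <- K -> J
  P4: S <- D -> E <- P -> R <- K -> J
  P5: S <- D -> E <- P -> V <- M -> R <- K -> J
  P6: S <- D -> E <- P -> V <- R <- K -> J
  P7: S <- D -> E -> R <- K -> J
Condition 1 (no descendant of S in the set): holds — descendants of S are {J, V}; none are in {E}.
Condition 2 (every backdoor path blocked by {E}):
  P1: blocked at collider R (neither it nor any descendant is in the conditioning set).
  P2: blocked at collider V (neither it nor any descendant is in the conditioning set).
  P3: blocked at collider V (neither it nor any descendant is in the conditioning set).
  P4: blocked at collider R (neither it nor any descendant is in the conditioning set).
  P5: blocked at collider V (neither it nor any descendant is in the conditioning set).
  P6: blocked at collider V (neither it nor any descendant is in the conditioning set).
  P7: blocked at chain node E ∈ conditioning set.
{E} satisfies the backdoor criterion.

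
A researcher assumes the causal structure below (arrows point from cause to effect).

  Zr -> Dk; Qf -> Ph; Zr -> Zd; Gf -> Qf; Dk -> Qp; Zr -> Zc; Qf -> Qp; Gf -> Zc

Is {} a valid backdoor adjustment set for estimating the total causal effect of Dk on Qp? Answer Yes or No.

Yes

Backdoor paths from Dk to Qp (paths whose first edge points into Dk):
  P1: Dk <- Zr -> Zc <- Gf -> Qf -> Qp
Condition 1 (no descendant of Dk in the set): holds — descendants of Dk are {Qp}; none are in {}.
Condition 2 (every backdoor path blocked by {}):
  P1: blocked at collider Zc (neither it nor any descendant is in the conditioning set).
{} satisfies the backdoor criterion.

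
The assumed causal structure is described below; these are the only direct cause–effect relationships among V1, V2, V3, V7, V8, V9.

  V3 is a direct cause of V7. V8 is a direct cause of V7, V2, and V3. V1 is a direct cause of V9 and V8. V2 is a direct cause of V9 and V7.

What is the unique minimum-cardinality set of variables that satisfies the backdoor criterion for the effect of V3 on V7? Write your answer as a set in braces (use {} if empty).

{V8}

Variables eligible for adjustment (non-descendants of V3, excluding V3 and V7): {V1, V2, V8, V9}.
Backdoor paths from V3 to V7:
  P1: V3 <- V8 <- V1 -> V9 <- V2 -> V7
  P2: V3 <- V8 -> V2 -> V7
  P3: V3 <- V8 -> V7
The empty set is not sufficient: P2 (V3 <- V8 -> V2 -> V7) has no collider blocking it and no conditioned non-collider, so it is open.
Try {V8}:
  P1: blocked at chain node V8 ∈ conditioning set.
  P2: blocked at fork node V8 ∈ conditioning set.
  P3: blocked at fork node V8 ∈ conditioning set.
{V8} contains no descendant of V3 and blocks every backdoor path.
No other singleton works — e.g. {V1} leaves P2 open — so {V8} is the unique smallest valid adjustment set.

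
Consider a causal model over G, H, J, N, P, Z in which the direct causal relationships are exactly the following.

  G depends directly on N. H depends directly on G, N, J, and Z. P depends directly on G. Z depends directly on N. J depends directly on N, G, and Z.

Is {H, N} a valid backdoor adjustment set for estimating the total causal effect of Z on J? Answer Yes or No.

No

Backdoor paths from Z to J (paths whose first edge points into Z):
  P1: Z <- N -> G -> J
  P2: Z <- N -> G -> H <- J
  P3: Z <- N -> J
  P4: Z <- N -> H <- G -> J
  P5: Z <- N -> H <- J
Condition 1 (no descendant of Z in the set): FAILS — H is a descendant of Z.
Condition 2 (every backdoor path blocked by {H, N}):
  P1: blocked at fork node N ∈ conditioning set.
  P2: blocked at fork node N ∈ conditioning set.
  P3: blocked at fork node N ∈ conditioning set.
  P4: blocked at fork node N ∈ conditioning set.
  P5: blocked at fork node N ∈ conditioning set.
{H, N} does not satisfy the backdoor criterion.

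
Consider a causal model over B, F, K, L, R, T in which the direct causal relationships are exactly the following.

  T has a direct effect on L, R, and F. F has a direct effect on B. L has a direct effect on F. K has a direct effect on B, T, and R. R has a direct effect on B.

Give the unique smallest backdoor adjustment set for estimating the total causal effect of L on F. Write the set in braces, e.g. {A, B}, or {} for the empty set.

Variables eligible for adjustment (non-descendants of L, excluding L and F): {K, R, T}.
Backdoor paths from L to F:
  P1: L <- T <- K -> R -> B <- F
  P2: L <- T <- K -> B <- F
  P3: L <- T -> F
  P4: L <- T -> R <- K -> B <- F
  P5: L <- T -> R -> B <- F
The empty set is not sufficient: P3 (L <- T -> F) has no collider blocking it and no conditioned non-collider, so it is open.
Try {T}:
  P1: blocked at chain node T ∈ conditioning set.
  P2: blocked at chain node T ∈ conditioning set.
  P3: blocked at fork node T ∈ conditioning set.
  P4: blocked at fork node T ∈ conditioning set.
  P5: blocked at fork node T ∈ conditioning set.
{T} contains no descendant of L and blocks every backdoor path.
No other singleton works — e.g. {K} leaves P3 open — so {T} is the unique smallest valid adjustment set.

{T}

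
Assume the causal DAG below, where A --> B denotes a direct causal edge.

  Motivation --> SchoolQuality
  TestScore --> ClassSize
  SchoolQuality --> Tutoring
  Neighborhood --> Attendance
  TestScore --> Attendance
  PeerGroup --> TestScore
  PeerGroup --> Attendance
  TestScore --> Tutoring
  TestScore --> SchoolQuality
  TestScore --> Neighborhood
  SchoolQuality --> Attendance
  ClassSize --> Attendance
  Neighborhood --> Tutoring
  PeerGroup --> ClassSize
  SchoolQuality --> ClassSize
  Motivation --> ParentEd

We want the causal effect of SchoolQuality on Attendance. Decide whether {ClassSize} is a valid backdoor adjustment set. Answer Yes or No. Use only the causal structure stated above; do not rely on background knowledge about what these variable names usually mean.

No

Backdoor paths from SchoolQuality to Attendance (paths whose first edge points into SchoolQuality):
  P1: SchoolQuality <- TestScore <- PeerGroup -> ClassSize -> Attendance
  P2: SchoolQuality <- TestScore <- PeerGroup -> Attendance
  P3: SchoolQuality <- TestScore -> Neighborhood -> Attendance
  P4: SchoolQuality <- TestScore -> Tutoring <- Neighborhood -> Attendance
  P5: SchoolQuality <- TestScore -> ClassSize <- PeerGroup -> Attendance
  P6: SchoolQuality <- TestScore -> ClassSize -> Attendance
  P7: SchoolQuality <- TestScore -> Attendance
Condition 1 (no descendant of SchoolQuality in the set): FAILS — ClassSize is a descendant of SchoolQuality.
Condition 2 (every backdoor path blocked by {ClassSize}):
  P1: blocked at chain node ClassSize ∈ conditioning set.
  P2: open — no interior node is in the conditioning set.
  P3: open — no interior node is in the conditioning set.
  P4: blocked at collider Tutoring (neither it nor any descendant is in the conditioning set).
  P5: open — collider(s) ClassSize are conditioned on (or have a conditioned descendant) and no non-collider on the path is in the set.
  P6: blocked at chain node ClassSize ∈ conditioning set.
  P7: open — no interior node is in the conditioning set.
{ClassSize} does not satisfy the backdoor criterion.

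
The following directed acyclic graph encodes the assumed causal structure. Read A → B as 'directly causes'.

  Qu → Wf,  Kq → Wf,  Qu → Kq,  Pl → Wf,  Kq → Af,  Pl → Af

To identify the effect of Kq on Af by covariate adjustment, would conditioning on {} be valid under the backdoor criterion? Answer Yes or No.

Yes

Backdoor paths from Kq to Af (paths whose first edge points into Kq):
  P1: Kq <- Qu -> Wf <- Pl -> Af
Condition 1 (no descendant of Kq in the set): holds — descendants of Kq are {Af, Wf}; none are in {}.
Condition 2 (every backdoor path blocked by {}):
  P1: blocked at collider Wf (neither it nor any descendant is in the conditioning set).
{} satisfies the backdoor criterion.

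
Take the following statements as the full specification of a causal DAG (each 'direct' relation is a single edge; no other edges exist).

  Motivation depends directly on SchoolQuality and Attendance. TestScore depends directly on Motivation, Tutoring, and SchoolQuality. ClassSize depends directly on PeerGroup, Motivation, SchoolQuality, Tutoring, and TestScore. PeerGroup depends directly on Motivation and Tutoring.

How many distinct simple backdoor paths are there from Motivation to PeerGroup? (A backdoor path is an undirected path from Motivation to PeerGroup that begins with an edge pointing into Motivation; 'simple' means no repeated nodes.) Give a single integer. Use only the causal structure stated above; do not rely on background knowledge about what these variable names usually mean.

A backdoor path from Motivation to PeerGroup is any simple undirected path whose first edge points into Motivation (i.e. leaves Motivation via a parent).
Parents of Motivation: {Attendance, SchoolQuality}.
Enumerating:
  P1: Motivation <- SchoolQuality -> TestScore <- Tutoring -> PeerGroup
  P2: Motivation <- SchoolQuality -> TestScore <- Tutoring -> ClassSize <- PeerGroup
  P3: Motivation <- SchoolQuality -> TestScore -> ClassSize <- Tutoring -> PeerGroup
  P4: Motivation <- SchoolQuality -> TestScore -> ClassSize <- PeerGroup
  P5: Motivation <- SchoolQuality -> ClassSize <- Tutoring -> PeerGroup
  P6: Motivation <- SchoolQuality -> ClassSize <- TestScore <- Tutoring -> PeerGroup
  P7: Motivation <- SchoolQuality -> ClassSize <- PeerGroup
That exhausts the simple backdoor paths. Count: 7.

7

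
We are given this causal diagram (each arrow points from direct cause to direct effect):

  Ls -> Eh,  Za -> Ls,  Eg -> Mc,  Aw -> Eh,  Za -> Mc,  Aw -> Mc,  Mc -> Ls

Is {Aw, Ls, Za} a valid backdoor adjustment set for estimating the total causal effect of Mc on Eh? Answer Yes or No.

No

Backdoor paths from Mc to Eh (paths whose first edge points into Mc):
  P1: Mc <- Za -> Ls -> Eh
  P2: Mc <- Aw -> Eh
Condition 1 (no descendant of Mc in the set): FAILS — Ls is a descendant of Mc.
Condition 2 (every backdoor path blocked by {Aw, Ls, Za}):
  P1: blocked at fork node Za ∈ conditioning set.
  P2: blocked at fork node Aw ∈ conditioning set.
{Aw, Ls, Za} does not satisfy the backdoor criterion.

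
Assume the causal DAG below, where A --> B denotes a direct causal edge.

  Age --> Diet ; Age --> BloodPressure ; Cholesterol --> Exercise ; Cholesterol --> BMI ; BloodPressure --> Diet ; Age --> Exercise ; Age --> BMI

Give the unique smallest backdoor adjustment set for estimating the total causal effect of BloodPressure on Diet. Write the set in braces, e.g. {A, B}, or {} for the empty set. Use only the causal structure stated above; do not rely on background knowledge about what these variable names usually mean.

Variables eligible for adjustment (non-descendants of BloodPressure, excluding BloodPressure and Diet): {Age, BMI, Cholesterol, Exercise}.
Backdoor paths from BloodPressure to Diet:
  P1: BloodPressure <- Age -> Diet
The empty set is not sufficient: P1 (BloodPressure <- Age -> Diet) has no collider blocking it and no conditioned non-collider, so it is open.
Try {Age}:
  P1: blocked at fork node Age ∈ conditioning set.
{Age} contains no descendant of BloodPressure and blocks every backdoor path.
No other singleton works — e.g. {Cholesterol} leaves P1 open — so {Age} is the unique smallest valid adjustment set.

{Age}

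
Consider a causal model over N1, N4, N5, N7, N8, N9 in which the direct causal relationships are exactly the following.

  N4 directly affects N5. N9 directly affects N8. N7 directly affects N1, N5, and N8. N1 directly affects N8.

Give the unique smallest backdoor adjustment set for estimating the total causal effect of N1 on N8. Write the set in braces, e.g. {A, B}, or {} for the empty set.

{N7}

Variables eligible for adjustment (non-descendants of N1, excluding N1 and N8): {N4, N5, N7, N9}.
Backdoor paths from N1 to N8:
  P1: N1 <- N7 -> N8
The empty set is not sufficient: P1 (N1 <- N7 -> N8) has no collider blocking it and no conditioned non-collider, so it is open.
Try {N7}:
  P1: blocked at fork node N7 ∈ conditioning set.
{N7} contains no descendant of N1 and blocks every backdoor path.
No other singleton works — e.g. {N4} leaves P1 open — so {N7} is the unique smallest valid adjustment set.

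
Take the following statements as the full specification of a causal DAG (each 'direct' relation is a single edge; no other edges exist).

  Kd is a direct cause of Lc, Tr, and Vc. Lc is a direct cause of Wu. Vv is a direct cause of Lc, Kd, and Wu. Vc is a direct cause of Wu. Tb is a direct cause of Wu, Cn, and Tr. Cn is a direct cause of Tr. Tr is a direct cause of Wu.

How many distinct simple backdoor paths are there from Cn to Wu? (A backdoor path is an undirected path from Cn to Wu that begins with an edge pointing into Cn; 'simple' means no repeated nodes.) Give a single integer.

7

A backdoor path from Cn to Wu is any simple undirected path whose first edge points into Cn (i.e. leaves Cn via a parent).
Parents of Cn: {Tb}.
Enumerating:
  P1: Cn <- Tb -> Tr <- Kd <- Vv -> Lc -> Wu
  P2: Cn <- Tb -> Tr <- Kd <- Vv -> Wu
  P3: Cn <- Tb -> Tr <- Kd -> Vc -> Wu
  P4: Cn <- Tb -> Tr <- Kd -> Lc <- Vv -> Wu
  P5: Cn <- Tb -> Tr <- Kd -> Lc -> Wu
  P6: Cn <- Tb -> Tr -> Wu
  P7: Cn <- Tb -> Wu
That exhausts the simple backdoor paths. Count: 7.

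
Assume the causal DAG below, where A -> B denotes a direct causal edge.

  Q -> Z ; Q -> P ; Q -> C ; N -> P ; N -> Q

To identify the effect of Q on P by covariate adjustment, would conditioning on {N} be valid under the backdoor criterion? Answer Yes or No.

Backdoor paths from Q to P (paths whose first edge points into Q):
  P1: Q <- N -> P
Condition 1 (no descendant of Q in the set): holds — descendants of Q are {C, P, Z}; none are in {N}.
Condition 2 (every backdoor path blocked by {N}):
  P1: blocked at fork node N ∈ conditioning set.
{N} satisfies the backdoor criterion.

Yes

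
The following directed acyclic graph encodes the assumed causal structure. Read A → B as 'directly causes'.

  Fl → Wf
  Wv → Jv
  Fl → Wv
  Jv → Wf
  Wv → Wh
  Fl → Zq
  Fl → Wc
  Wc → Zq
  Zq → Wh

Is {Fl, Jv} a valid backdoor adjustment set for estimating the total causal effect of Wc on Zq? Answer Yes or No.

Backdoor paths from Wc to Zq (paths whose first edge points into Wc):
  P1: Wc <- Fl -> Wv -> Wh <- Zq
  P2: Wc <- Fl -> Zq
  P3: Wc <- Fl -> Wf <- Jv <- Wv -> Wh <- Zq
Condition 1 (no descendant of Wc in the set): holds — descendants of Wc are {Wh, Zq}; none are in {Fl, Jv}.
Condition 2 (every backdoor path blocked by {Fl, Jv}):
  P1: blocked at fork node Fl ∈ conditioning set.
  P2: blocked at fork node Fl ∈ conditioning set.
  P3: blocked at fork node Fl ∈ conditioning set.
{Fl, Jv} satisfies the backdoor criterion.

Yes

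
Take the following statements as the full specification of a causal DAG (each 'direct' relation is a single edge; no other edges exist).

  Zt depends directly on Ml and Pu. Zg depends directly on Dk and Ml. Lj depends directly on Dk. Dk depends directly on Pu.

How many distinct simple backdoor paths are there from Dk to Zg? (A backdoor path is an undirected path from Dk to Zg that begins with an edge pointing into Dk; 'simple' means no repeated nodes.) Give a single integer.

A backdoor path from Dk to Zg is any simple undirected path whose first edge points into Dk (i.e. leaves Dk via a parent).
Parents of Dk: {Pu}.
Enumerating:
  P1: Dk <- Pu -> Zt <- Ml -> Zg
That exhausts the simple backdoor paths. Count: 1.

1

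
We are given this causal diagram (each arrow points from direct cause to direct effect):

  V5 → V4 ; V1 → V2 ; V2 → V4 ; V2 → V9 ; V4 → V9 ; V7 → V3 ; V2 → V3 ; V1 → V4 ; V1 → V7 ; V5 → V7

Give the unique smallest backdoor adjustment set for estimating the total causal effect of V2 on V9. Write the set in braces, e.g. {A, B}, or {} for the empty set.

{V1}

Variables eligible for adjustment (non-descendants of V2, excluding V2 and V9): {V1, V5, V7}.
Backdoor paths from V2 to V9:
  P1: V2 <- V1 -> V7 <- V5 -> V4 -> V9
  P2: V2 <- V1 -> V4 -> V9
The empty set is not sufficient: P2 (V2 <- V1 -> V4 -> V9) has no collider blocking it and no conditioned non-collider, so it is open.
Try {V1}:
  P1: blocked at fork node V1 ∈ conditioning set.
  P2: blocked at fork node V1 ∈ conditioning set.
{V1} contains no descendant of V2 and blocks every backdoor path.
No other singleton works — e.g. {V5} leaves P2 open — so {V1} is the unique smallest valid adjustment set.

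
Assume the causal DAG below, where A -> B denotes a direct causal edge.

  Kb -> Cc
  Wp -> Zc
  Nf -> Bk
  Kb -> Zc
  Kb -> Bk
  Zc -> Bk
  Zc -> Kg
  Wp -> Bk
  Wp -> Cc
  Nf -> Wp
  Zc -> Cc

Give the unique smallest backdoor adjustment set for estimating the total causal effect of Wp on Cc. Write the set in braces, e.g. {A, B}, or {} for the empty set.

{}

Variables eligible for adjustment (non-descendants of Wp, excluding Wp and Cc): {Kb, Nf}.
Backdoor paths from Wp to Cc:
  P1: Wp <- Nf -> Bk <- Kb -> Zc -> Cc
  P2: Wp <- Nf -> Bk <- Kb -> Cc
  P3: Wp <- Nf -> Bk <- Zc <- Kb -> Cc
  P4: Wp <- Nf -> Bk <- Zc -> Cc
Each backdoor path contains an unconditioned collider, so every path is already blocked with the empty conditioning set:
  P1: blocked at collider Bk (neither it nor any descendant is in the conditioning set).
  P2: blocked at collider Bk (neither it nor any descendant is in the conditioning set).
  P3: blocked at collider Bk (neither it nor any descendant is in the conditioning set).
  P4: blocked at collider Bk (neither it nor any descendant is in the conditioning set).
The empty set is therefore the unique smallest valid set.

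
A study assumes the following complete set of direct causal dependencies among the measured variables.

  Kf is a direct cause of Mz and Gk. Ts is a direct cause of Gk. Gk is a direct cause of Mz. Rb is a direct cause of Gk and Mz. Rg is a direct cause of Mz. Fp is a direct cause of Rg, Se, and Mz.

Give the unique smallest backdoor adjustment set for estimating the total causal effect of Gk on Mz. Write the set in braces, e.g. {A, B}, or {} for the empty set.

Variables eligible for adjustment (non-descendants of Gk, excluding Gk and Mz): {Fp, Kf, Rb, Rg, Se, Ts}.
Backdoor paths from Gk to Mz:
  P1: Gk <- Rb -> Mz
  P2: Gk <- Kf -> Mz
The empty set is not sufficient: P1 (Gk <- Rb -> Mz) has no collider blocking it and no conditioned non-collider, so it is open.
Try {Kf, Rb}:
  P1: blocked at fork node Rb ∈ conditioning set.
  P2: blocked at fork node Kf ∈ conditioning set.
{Kf, Rb} contains no descendant of Gk and blocks every backdoor path.
Every element of {Kf, Rb} is needed (dropping Kf leaves P2 open; dropping Rb leaves P1 open), so no proper subset is valid.
Among all size-2 subsets of the eligible variables, only {Kf, Rb} blocks every backdoor path, so it is the unique smallest valid adjustment set.

{Kf, Rb}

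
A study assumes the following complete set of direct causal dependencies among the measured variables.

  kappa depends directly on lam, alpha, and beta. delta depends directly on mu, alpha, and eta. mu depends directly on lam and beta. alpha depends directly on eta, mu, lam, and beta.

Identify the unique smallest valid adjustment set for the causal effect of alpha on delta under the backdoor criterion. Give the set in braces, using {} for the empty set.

{eta, mu}

Variables eligible for adjustment (non-descendants of alpha, excluding alpha and delta): {beta, eta, lam, mu}.
Backdoor paths from alpha to delta:
  P1: alpha <- beta -> mu -> delta
  P2: alpha <- beta -> kappa <- lam -> mu -> delta
  P3: alpha <- eta -> delta
  P4: alpha <- lam -> mu -> delta
  P5: alpha <- lam -> kappa <- beta -> mu -> delta
  P6: alpha <- mu -> delta
The empty set is not sufficient: P1 (alpha <- beta -> mu -> delta) has no collider blocking it and no conditioned non-collider, so it is open.
Try {eta, mu}:
  P1: blocked at chain node mu ∈ conditioning set.
  P2: blocked at collider kappa (neither it nor any descendant is in the conditioning set).
  P3: blocked at fork node eta ∈ conditioning set.
  P4: blocked at chain node mu ∈ conditioning set.
  P5: blocked at collider kappa (neither it nor any descendant is in the conditioning set).
  P6: blocked at fork node mu ∈ conditioning set.
{eta, mu} contains no descendant of alpha and blocks every backdoor path.
Every element of {eta, mu} is needed (dropping eta leaves P3 open; dropping mu leaves P1 open), so no proper subset is valid.
Among all size-2 subsets of the eligible variables, only {eta, mu} blocks every backdoor path, so it is the unique smallest valid adjustment set.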